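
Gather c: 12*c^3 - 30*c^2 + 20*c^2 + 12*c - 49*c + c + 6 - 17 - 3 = 12*c^3 - 10*c^2 - 36*c - 14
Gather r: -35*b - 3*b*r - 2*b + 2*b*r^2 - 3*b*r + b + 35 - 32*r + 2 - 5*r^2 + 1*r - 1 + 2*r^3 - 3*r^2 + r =-36*b + 2*r^3 + r^2*(2*b - 8) + r*(-6*b - 30) + 36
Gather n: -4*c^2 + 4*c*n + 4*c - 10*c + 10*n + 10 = -4*c^2 - 6*c + n*(4*c + 10) + 10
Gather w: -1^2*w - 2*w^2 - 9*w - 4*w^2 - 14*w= -6*w^2 - 24*w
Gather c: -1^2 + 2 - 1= 0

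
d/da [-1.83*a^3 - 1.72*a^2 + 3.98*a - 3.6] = -5.49*a^2 - 3.44*a + 3.98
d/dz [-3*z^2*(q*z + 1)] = 3*z*(-3*q*z - 2)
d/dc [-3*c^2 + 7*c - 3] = 7 - 6*c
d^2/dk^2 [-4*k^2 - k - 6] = -8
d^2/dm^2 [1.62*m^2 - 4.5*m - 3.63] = 3.24000000000000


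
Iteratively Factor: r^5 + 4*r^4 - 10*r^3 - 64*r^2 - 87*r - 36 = (r + 3)*(r^4 + r^3 - 13*r^2 - 25*r - 12) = (r + 3)^2*(r^3 - 2*r^2 - 7*r - 4) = (r + 1)*(r + 3)^2*(r^2 - 3*r - 4) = (r - 4)*(r + 1)*(r + 3)^2*(r + 1)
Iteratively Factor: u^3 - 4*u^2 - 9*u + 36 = (u + 3)*(u^2 - 7*u + 12) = (u - 4)*(u + 3)*(u - 3)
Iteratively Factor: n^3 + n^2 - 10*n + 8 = (n - 2)*(n^2 + 3*n - 4) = (n - 2)*(n + 4)*(n - 1)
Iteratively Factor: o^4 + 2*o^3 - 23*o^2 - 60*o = (o + 4)*(o^3 - 2*o^2 - 15*o) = (o + 3)*(o + 4)*(o^2 - 5*o) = (o - 5)*(o + 3)*(o + 4)*(o)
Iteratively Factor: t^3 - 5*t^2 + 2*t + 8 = (t + 1)*(t^2 - 6*t + 8) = (t - 4)*(t + 1)*(t - 2)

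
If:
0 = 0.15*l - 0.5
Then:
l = 3.33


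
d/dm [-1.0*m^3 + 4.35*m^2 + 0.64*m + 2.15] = -3.0*m^2 + 8.7*m + 0.64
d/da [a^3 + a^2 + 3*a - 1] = 3*a^2 + 2*a + 3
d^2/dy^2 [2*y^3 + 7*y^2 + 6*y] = 12*y + 14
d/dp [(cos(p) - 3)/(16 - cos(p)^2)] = (sin(p)^2 + 6*cos(p) - 17)*sin(p)/(cos(p)^2 - 16)^2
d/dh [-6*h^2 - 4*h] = -12*h - 4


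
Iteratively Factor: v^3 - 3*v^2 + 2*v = (v - 1)*(v^2 - 2*v) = v*(v - 1)*(v - 2)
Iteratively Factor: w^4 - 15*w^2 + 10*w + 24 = (w + 4)*(w^3 - 4*w^2 + w + 6) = (w - 2)*(w + 4)*(w^2 - 2*w - 3) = (w - 3)*(w - 2)*(w + 4)*(w + 1)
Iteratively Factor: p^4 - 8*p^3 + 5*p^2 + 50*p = (p)*(p^3 - 8*p^2 + 5*p + 50) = p*(p + 2)*(p^2 - 10*p + 25) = p*(p - 5)*(p + 2)*(p - 5)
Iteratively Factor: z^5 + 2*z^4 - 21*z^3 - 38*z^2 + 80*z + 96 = (z - 2)*(z^4 + 4*z^3 - 13*z^2 - 64*z - 48) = (z - 2)*(z + 3)*(z^3 + z^2 - 16*z - 16) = (z - 4)*(z - 2)*(z + 3)*(z^2 + 5*z + 4) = (z - 4)*(z - 2)*(z + 3)*(z + 4)*(z + 1)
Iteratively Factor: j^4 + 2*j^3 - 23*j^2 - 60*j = (j + 3)*(j^3 - j^2 - 20*j) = (j + 3)*(j + 4)*(j^2 - 5*j) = (j - 5)*(j + 3)*(j + 4)*(j)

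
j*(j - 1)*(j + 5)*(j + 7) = j^4 + 11*j^3 + 23*j^2 - 35*j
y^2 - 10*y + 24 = (y - 6)*(y - 4)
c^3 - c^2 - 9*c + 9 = (c - 3)*(c - 1)*(c + 3)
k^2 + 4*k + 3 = (k + 1)*(k + 3)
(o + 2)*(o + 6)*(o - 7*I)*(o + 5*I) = o^4 + 8*o^3 - 2*I*o^3 + 47*o^2 - 16*I*o^2 + 280*o - 24*I*o + 420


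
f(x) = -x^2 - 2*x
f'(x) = -2*x - 2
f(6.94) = -62.04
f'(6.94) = -15.88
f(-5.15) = -16.22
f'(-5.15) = 8.30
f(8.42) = -87.74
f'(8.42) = -18.84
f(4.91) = -33.93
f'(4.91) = -11.82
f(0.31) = -0.72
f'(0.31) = -2.62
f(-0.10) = 0.19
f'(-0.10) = -1.80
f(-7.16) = -36.95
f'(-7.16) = 12.32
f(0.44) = -1.07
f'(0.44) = -2.88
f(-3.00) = -3.00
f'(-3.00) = 4.00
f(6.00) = -48.00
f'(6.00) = -14.00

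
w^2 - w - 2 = (w - 2)*(w + 1)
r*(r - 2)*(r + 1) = r^3 - r^2 - 2*r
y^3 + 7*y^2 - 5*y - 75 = (y - 3)*(y + 5)^2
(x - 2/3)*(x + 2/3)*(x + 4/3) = x^3 + 4*x^2/3 - 4*x/9 - 16/27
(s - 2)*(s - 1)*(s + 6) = s^3 + 3*s^2 - 16*s + 12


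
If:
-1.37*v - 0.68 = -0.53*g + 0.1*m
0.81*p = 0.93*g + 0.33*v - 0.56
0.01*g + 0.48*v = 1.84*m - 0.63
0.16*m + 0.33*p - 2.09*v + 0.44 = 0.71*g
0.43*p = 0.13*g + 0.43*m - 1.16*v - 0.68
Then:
No Solution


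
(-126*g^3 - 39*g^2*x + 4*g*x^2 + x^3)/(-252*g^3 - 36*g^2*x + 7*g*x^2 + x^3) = (3*g + x)/(6*g + x)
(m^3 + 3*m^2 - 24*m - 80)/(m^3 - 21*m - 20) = (m + 4)/(m + 1)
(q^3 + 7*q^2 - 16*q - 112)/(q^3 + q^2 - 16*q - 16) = (q + 7)/(q + 1)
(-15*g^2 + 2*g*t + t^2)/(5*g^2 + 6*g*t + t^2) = (-3*g + t)/(g + t)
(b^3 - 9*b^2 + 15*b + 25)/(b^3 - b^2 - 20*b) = (b^2 - 4*b - 5)/(b*(b + 4))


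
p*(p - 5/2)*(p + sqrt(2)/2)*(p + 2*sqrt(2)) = p^4 - 5*p^3/2 + 5*sqrt(2)*p^3/2 - 25*sqrt(2)*p^2/4 + 2*p^2 - 5*p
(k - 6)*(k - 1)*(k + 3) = k^3 - 4*k^2 - 15*k + 18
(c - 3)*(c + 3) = c^2 - 9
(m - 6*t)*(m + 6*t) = m^2 - 36*t^2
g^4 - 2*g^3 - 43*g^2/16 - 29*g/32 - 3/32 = (g - 3)*(g + 1/4)^2*(g + 1/2)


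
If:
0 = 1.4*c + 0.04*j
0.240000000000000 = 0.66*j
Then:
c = -0.01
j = 0.36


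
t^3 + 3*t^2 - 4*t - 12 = (t - 2)*(t + 2)*(t + 3)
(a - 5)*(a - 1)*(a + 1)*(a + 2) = a^4 - 3*a^3 - 11*a^2 + 3*a + 10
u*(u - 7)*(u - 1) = u^3 - 8*u^2 + 7*u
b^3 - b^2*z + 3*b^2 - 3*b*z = b*(b + 3)*(b - z)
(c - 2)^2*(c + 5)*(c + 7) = c^4 + 8*c^3 - 9*c^2 - 92*c + 140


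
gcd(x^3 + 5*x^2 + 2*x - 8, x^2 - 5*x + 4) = x - 1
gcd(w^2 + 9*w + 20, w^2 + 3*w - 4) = w + 4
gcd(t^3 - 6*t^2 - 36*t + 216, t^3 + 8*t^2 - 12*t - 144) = t + 6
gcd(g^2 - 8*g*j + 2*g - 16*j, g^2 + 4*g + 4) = g + 2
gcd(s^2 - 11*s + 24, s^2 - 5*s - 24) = s - 8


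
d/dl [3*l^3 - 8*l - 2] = 9*l^2 - 8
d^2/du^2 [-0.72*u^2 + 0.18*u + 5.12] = -1.44000000000000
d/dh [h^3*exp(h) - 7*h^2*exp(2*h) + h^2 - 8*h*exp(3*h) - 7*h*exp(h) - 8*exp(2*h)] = h^3*exp(h) - 14*h^2*exp(2*h) + 3*h^2*exp(h) - 24*h*exp(3*h) - 14*h*exp(2*h) - 7*h*exp(h) + 2*h - 8*exp(3*h) - 16*exp(2*h) - 7*exp(h)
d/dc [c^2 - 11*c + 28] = 2*c - 11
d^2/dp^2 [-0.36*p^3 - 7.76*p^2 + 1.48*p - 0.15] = -2.16*p - 15.52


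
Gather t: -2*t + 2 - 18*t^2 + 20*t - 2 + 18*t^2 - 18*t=0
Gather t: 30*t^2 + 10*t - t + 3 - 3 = 30*t^2 + 9*t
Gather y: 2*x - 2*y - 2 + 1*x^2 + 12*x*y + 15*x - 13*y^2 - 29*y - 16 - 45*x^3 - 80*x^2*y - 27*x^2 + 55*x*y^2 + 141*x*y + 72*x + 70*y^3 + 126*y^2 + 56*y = -45*x^3 - 26*x^2 + 89*x + 70*y^3 + y^2*(55*x + 113) + y*(-80*x^2 + 153*x + 25) - 18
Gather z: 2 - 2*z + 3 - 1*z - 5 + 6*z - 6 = 3*z - 6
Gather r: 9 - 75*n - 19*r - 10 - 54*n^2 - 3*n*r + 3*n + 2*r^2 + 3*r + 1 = -54*n^2 - 72*n + 2*r^2 + r*(-3*n - 16)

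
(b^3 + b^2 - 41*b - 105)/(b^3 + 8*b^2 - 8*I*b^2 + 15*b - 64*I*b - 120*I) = (b - 7)/(b - 8*I)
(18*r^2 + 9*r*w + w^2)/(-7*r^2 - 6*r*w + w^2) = (-18*r^2 - 9*r*w - w^2)/(7*r^2 + 6*r*w - w^2)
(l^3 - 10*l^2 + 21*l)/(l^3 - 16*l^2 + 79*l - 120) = l*(l - 7)/(l^2 - 13*l + 40)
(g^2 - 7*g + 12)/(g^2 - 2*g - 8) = (g - 3)/(g + 2)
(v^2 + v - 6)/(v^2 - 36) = (v^2 + v - 6)/(v^2 - 36)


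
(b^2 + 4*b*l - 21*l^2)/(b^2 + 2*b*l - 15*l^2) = (b + 7*l)/(b + 5*l)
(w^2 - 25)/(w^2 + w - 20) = (w - 5)/(w - 4)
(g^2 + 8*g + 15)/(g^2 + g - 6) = (g + 5)/(g - 2)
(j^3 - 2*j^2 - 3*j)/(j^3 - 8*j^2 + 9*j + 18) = j/(j - 6)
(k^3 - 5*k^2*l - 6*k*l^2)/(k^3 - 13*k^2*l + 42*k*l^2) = (k + l)/(k - 7*l)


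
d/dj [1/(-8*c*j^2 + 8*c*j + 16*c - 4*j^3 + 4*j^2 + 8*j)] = (4*c*j - 2*c + 3*j^2 - 2*j - 2)/(4*(-2*c*j^2 + 2*c*j + 4*c - j^3 + j^2 + 2*j)^2)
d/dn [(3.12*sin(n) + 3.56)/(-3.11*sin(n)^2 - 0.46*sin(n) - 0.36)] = (9.7032*sin(n)^2 + 22.1432*sin(n) + 0.5144)*cos(n)/(9.6721*sin(n)^4 + 2.8612*sin(n)^3 + 2.4508*sin(n)^2 + 0.3312*sin(n) + 0.1296)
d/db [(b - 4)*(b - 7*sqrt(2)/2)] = 2*b - 7*sqrt(2)/2 - 4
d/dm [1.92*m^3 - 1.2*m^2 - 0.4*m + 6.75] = 5.76*m^2 - 2.4*m - 0.4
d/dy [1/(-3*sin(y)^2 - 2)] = 12*sin(2*y)/(7 - 3*cos(2*y))^2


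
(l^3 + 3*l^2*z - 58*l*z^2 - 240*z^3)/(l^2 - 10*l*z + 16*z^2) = (-l^2 - 11*l*z - 30*z^2)/(-l + 2*z)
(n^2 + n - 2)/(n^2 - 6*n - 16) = (n - 1)/(n - 8)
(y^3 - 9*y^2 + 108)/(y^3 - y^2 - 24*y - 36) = (y - 6)/(y + 2)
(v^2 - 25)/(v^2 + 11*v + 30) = (v - 5)/(v + 6)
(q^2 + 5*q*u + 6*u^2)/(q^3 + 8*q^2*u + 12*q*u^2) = (q + 3*u)/(q*(q + 6*u))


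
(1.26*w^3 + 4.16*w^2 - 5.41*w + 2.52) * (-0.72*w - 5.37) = -0.9072*w^4 - 9.7614*w^3 - 18.444*w^2 + 27.2373*w - 13.5324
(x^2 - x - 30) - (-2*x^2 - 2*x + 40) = 3*x^2 + x - 70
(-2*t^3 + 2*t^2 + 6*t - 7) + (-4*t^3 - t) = -6*t^3 + 2*t^2 + 5*t - 7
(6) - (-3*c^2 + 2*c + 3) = 3*c^2 - 2*c + 3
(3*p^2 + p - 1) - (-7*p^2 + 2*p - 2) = 10*p^2 - p + 1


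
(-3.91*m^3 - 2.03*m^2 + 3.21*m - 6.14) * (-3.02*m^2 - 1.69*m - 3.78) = 11.8082*m^5 + 12.7385*m^4 + 8.5163*m^3 + 20.7913*m^2 - 1.7572*m + 23.2092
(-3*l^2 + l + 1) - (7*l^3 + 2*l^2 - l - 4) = -7*l^3 - 5*l^2 + 2*l + 5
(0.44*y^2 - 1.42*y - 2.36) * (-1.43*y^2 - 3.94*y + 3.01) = -0.6292*y^4 + 0.297*y^3 + 10.294*y^2 + 5.0242*y - 7.1036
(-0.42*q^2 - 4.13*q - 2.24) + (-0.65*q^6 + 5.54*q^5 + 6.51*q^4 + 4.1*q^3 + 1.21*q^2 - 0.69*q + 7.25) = -0.65*q^6 + 5.54*q^5 + 6.51*q^4 + 4.1*q^3 + 0.79*q^2 - 4.82*q + 5.01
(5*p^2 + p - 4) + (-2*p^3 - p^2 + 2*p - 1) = -2*p^3 + 4*p^2 + 3*p - 5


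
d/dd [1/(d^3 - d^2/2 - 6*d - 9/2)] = 4*(-3*d^2 + d + 6)/(-2*d^3 + d^2 + 12*d + 9)^2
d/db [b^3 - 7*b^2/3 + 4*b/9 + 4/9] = 3*b^2 - 14*b/3 + 4/9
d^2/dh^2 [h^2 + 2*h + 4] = 2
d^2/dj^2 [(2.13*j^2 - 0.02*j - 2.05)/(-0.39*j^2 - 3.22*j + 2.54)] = (5.355792*j^3 - 10.789038*j^2 + 15.565212*j + 19.415236)/(0.059319*j^6 + 1.469286*j^5 + 10.972026*j^4 + 14.247856*j^3 - 71.458836*j^2 + 62.322456*j - 16.387064)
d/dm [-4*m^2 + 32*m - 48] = 32 - 8*m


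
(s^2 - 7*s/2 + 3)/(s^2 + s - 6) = (s - 3/2)/(s + 3)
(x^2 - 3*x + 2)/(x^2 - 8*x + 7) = (x - 2)/(x - 7)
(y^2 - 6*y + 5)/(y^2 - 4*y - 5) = (y - 1)/(y + 1)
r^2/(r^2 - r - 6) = r^2/(r^2 - r - 6)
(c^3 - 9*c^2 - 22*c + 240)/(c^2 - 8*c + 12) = (c^2 - 3*c - 40)/(c - 2)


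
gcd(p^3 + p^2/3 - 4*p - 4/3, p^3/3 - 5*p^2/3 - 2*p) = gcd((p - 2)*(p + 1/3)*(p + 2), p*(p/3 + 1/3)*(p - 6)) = 1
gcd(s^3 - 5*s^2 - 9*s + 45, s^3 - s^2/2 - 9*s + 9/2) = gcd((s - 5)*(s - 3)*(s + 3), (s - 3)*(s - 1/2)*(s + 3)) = s^2 - 9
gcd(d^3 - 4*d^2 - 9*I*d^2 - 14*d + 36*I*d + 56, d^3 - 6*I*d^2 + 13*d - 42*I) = d^2 - 9*I*d - 14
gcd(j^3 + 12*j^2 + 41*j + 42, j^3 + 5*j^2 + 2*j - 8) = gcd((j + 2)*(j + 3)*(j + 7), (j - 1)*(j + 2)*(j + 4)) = j + 2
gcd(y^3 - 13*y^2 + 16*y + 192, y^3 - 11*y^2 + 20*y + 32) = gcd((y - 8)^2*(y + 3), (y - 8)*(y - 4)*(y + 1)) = y - 8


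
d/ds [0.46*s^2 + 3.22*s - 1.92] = 0.92*s + 3.22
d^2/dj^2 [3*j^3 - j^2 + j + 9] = 18*j - 2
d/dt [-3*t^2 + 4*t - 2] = 4 - 6*t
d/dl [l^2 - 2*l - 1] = 2*l - 2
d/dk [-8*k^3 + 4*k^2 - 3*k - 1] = -24*k^2 + 8*k - 3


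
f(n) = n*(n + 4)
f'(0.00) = 4.00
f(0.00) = 0.00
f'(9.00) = 22.00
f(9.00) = 117.00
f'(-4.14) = -4.28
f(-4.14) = 0.58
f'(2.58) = 9.16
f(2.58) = 16.98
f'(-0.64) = 2.72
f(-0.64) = -2.15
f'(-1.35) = 1.30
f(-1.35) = -3.58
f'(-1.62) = 0.76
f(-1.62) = -3.86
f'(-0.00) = 4.00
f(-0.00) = 0.00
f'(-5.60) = -7.20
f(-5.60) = 8.96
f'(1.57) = 7.14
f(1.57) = 8.74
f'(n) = 2*n + 4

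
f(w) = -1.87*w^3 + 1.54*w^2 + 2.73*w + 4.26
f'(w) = -5.61*w^2 + 3.08*w + 2.73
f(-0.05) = 4.13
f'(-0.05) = 2.56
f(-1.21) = 6.52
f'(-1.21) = -9.21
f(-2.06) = 21.52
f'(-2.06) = -27.42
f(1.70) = 4.16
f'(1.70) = -8.25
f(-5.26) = 304.65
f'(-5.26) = -168.69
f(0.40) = 5.48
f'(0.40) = 3.06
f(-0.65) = 3.65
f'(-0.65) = -1.64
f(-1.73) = 13.83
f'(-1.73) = -19.39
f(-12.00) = 3424.62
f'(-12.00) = -842.07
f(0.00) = 4.26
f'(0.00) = 2.73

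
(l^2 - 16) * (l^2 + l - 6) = l^4 + l^3 - 22*l^2 - 16*l + 96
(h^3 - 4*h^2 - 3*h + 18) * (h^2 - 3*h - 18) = h^5 - 7*h^4 - 9*h^3 + 99*h^2 - 324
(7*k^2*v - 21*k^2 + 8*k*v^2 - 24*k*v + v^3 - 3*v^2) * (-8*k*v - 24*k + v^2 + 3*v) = -56*k^3*v^2 + 504*k^3 - 57*k^2*v^3 + 513*k^2*v + v^5 - 9*v^3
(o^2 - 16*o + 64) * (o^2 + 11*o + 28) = o^4 - 5*o^3 - 84*o^2 + 256*o + 1792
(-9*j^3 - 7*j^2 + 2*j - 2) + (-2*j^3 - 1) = -11*j^3 - 7*j^2 + 2*j - 3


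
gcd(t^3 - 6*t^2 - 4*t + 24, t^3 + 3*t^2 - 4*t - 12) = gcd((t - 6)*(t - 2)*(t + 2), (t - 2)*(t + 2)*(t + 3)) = t^2 - 4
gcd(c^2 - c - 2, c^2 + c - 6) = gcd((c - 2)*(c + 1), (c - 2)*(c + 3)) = c - 2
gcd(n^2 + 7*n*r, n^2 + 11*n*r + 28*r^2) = n + 7*r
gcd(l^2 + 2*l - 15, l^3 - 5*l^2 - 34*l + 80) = l + 5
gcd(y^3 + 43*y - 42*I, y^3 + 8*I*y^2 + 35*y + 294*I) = y^2 + I*y + 42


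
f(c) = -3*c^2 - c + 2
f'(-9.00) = 53.00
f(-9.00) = -232.00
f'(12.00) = -73.00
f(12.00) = -442.00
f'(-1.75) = 9.50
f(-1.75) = -5.44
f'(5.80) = -35.80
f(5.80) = -104.72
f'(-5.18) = 30.08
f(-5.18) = -73.32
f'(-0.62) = 2.72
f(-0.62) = 1.47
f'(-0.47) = 1.82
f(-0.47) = 1.81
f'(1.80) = -11.80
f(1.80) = -9.52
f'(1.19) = -8.14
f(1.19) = -3.44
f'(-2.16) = 11.96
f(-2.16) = -9.84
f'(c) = -6*c - 1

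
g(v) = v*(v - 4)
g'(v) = 2*v - 4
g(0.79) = -2.54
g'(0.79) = -2.42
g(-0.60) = 2.76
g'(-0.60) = -5.20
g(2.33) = -3.89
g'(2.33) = 0.66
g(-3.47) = 25.92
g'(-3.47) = -10.94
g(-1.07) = 5.42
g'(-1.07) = -6.14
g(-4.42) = 37.22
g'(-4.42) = -12.84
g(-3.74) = 28.95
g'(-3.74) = -11.48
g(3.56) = -1.57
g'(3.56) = 3.12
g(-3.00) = 21.00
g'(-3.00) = -10.00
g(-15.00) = 285.00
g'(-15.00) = -34.00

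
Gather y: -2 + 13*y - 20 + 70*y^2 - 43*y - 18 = 70*y^2 - 30*y - 40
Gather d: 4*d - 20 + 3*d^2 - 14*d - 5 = 3*d^2 - 10*d - 25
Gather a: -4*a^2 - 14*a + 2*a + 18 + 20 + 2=-4*a^2 - 12*a + 40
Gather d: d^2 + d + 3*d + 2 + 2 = d^2 + 4*d + 4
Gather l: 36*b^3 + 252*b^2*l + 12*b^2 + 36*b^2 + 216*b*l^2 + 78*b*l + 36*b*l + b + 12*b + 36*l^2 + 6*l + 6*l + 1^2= 36*b^3 + 48*b^2 + 13*b + l^2*(216*b + 36) + l*(252*b^2 + 114*b + 12) + 1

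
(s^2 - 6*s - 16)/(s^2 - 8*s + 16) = (s^2 - 6*s - 16)/(s^2 - 8*s + 16)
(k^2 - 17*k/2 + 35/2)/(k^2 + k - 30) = (k - 7/2)/(k + 6)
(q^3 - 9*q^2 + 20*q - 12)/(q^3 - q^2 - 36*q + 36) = (q - 2)/(q + 6)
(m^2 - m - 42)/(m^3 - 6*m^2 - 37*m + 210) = 1/(m - 5)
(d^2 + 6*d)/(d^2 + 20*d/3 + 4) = 3*d/(3*d + 2)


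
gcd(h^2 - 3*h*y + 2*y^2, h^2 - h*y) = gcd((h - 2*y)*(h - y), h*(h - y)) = -h + y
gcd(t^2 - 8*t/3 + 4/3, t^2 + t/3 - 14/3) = t - 2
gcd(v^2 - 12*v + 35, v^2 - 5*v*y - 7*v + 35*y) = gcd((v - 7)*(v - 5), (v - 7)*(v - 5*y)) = v - 7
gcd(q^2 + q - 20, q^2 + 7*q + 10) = q + 5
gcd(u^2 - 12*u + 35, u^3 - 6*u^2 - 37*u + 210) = u^2 - 12*u + 35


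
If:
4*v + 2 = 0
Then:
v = -1/2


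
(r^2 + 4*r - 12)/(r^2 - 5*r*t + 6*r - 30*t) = (r - 2)/(r - 5*t)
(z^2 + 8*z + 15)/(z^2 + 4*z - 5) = (z + 3)/(z - 1)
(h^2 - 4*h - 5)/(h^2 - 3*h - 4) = (h - 5)/(h - 4)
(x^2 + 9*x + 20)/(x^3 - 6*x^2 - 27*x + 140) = (x + 4)/(x^2 - 11*x + 28)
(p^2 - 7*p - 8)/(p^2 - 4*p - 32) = (p + 1)/(p + 4)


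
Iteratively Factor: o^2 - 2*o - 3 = (o + 1)*(o - 3)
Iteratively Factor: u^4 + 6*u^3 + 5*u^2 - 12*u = (u + 3)*(u^3 + 3*u^2 - 4*u) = (u + 3)*(u + 4)*(u^2 - u) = u*(u + 3)*(u + 4)*(u - 1)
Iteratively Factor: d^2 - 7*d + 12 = (d - 4)*(d - 3)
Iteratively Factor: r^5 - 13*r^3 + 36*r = (r + 2)*(r^4 - 2*r^3 - 9*r^2 + 18*r) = (r - 3)*(r + 2)*(r^3 + r^2 - 6*r) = (r - 3)*(r + 2)*(r + 3)*(r^2 - 2*r) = (r - 3)*(r - 2)*(r + 2)*(r + 3)*(r)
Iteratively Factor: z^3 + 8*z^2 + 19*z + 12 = (z + 4)*(z^2 + 4*z + 3) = (z + 1)*(z + 4)*(z + 3)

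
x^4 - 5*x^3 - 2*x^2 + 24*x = x*(x - 4)*(x - 3)*(x + 2)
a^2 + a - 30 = (a - 5)*(a + 6)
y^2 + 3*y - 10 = (y - 2)*(y + 5)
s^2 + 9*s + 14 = (s + 2)*(s + 7)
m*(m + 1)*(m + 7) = m^3 + 8*m^2 + 7*m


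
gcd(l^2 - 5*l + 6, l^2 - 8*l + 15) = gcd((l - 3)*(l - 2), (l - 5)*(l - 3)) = l - 3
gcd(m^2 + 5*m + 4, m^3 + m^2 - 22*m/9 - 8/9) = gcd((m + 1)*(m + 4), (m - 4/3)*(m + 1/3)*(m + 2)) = 1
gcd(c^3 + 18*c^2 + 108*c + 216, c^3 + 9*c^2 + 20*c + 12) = c + 6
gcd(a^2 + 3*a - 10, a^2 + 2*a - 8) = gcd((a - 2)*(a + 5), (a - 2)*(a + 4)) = a - 2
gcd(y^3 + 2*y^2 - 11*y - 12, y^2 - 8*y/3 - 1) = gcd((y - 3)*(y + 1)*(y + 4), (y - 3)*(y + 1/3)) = y - 3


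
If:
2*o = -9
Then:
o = -9/2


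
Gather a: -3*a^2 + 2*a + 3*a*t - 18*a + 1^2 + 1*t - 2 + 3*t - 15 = -3*a^2 + a*(3*t - 16) + 4*t - 16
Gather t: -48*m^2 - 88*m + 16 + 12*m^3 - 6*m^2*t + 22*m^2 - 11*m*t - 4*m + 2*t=12*m^3 - 26*m^2 - 92*m + t*(-6*m^2 - 11*m + 2) + 16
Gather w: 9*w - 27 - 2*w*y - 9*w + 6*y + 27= -2*w*y + 6*y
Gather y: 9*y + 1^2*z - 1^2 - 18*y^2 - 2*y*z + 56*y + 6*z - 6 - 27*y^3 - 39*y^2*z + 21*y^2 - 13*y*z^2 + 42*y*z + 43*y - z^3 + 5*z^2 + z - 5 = -27*y^3 + y^2*(3 - 39*z) + y*(-13*z^2 + 40*z + 108) - z^3 + 5*z^2 + 8*z - 12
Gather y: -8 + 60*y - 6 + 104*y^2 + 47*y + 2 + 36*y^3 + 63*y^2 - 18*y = 36*y^3 + 167*y^2 + 89*y - 12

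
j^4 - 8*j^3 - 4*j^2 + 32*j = j*(j - 8)*(j - 2)*(j + 2)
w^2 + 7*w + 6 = (w + 1)*(w + 6)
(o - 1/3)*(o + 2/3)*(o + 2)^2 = o^4 + 13*o^3/3 + 46*o^2/9 + 4*o/9 - 8/9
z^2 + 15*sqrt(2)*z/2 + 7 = (z + sqrt(2)/2)*(z + 7*sqrt(2))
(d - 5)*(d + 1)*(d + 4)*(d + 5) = d^4 + 5*d^3 - 21*d^2 - 125*d - 100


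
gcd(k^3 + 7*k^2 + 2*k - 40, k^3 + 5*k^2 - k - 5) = k + 5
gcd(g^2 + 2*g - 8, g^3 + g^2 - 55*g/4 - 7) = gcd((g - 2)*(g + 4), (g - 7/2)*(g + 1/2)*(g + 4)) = g + 4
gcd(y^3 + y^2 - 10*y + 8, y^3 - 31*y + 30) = y - 1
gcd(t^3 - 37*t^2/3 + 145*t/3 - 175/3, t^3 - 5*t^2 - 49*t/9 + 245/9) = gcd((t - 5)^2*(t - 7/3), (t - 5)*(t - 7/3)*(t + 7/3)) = t^2 - 22*t/3 + 35/3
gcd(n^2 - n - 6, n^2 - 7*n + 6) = 1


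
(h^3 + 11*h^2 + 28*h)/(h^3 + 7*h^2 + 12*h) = (h + 7)/(h + 3)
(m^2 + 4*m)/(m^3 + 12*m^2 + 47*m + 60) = m/(m^2 + 8*m + 15)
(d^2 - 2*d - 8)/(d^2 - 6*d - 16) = (d - 4)/(d - 8)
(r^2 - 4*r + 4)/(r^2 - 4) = (r - 2)/(r + 2)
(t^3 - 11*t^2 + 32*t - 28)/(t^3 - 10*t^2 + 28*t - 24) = (t - 7)/(t - 6)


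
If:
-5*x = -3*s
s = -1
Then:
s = -1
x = -3/5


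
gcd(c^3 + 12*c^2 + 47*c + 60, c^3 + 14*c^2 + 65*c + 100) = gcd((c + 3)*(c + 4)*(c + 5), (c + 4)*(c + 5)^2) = c^2 + 9*c + 20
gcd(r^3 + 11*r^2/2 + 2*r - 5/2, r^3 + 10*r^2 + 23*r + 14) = r + 1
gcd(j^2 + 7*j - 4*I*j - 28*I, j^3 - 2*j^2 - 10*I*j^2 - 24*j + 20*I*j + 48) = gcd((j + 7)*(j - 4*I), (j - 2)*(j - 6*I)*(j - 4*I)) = j - 4*I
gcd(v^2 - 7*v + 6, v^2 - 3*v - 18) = v - 6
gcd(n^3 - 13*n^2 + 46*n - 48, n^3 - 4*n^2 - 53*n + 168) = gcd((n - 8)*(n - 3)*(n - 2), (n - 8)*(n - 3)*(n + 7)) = n^2 - 11*n + 24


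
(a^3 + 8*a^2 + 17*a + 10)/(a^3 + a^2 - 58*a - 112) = (a^2 + 6*a + 5)/(a^2 - a - 56)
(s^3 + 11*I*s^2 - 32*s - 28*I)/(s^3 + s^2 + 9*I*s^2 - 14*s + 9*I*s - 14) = (s + 2*I)/(s + 1)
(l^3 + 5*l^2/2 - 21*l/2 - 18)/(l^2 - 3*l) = l + 11/2 + 6/l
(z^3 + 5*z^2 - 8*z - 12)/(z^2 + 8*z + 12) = (z^2 - z - 2)/(z + 2)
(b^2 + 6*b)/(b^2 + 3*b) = (b + 6)/(b + 3)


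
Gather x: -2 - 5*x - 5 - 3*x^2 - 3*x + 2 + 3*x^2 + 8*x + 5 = 0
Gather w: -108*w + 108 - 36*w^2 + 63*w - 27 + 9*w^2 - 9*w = -27*w^2 - 54*w + 81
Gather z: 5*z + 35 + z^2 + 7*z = z^2 + 12*z + 35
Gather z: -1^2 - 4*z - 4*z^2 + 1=-4*z^2 - 4*z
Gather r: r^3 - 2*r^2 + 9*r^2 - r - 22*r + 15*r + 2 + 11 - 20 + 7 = r^3 + 7*r^2 - 8*r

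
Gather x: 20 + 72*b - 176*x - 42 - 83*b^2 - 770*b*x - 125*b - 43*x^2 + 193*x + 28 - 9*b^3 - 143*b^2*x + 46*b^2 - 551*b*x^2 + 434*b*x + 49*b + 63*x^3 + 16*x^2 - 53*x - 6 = -9*b^3 - 37*b^2 - 4*b + 63*x^3 + x^2*(-551*b - 27) + x*(-143*b^2 - 336*b - 36)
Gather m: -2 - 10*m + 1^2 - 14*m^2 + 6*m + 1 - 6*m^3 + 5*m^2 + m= -6*m^3 - 9*m^2 - 3*m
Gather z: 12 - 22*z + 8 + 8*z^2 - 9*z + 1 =8*z^2 - 31*z + 21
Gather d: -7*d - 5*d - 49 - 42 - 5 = -12*d - 96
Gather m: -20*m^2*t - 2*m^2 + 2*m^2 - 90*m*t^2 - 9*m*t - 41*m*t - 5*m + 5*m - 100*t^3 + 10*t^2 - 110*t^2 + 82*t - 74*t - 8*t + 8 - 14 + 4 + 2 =-20*m^2*t + m*(-90*t^2 - 50*t) - 100*t^3 - 100*t^2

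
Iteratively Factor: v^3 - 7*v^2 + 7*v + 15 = (v - 3)*(v^2 - 4*v - 5) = (v - 3)*(v + 1)*(v - 5)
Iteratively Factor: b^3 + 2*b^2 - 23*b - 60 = (b + 3)*(b^2 - b - 20) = (b + 3)*(b + 4)*(b - 5)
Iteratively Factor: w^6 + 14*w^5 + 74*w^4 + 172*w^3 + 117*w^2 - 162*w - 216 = (w + 3)*(w^5 + 11*w^4 + 41*w^3 + 49*w^2 - 30*w - 72) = (w + 2)*(w + 3)*(w^4 + 9*w^3 + 23*w^2 + 3*w - 36) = (w + 2)*(w + 3)^2*(w^3 + 6*w^2 + 5*w - 12) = (w - 1)*(w + 2)*(w + 3)^2*(w^2 + 7*w + 12) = (w - 1)*(w + 2)*(w + 3)^2*(w + 4)*(w + 3)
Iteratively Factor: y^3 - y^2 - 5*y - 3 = (y + 1)*(y^2 - 2*y - 3) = (y + 1)^2*(y - 3)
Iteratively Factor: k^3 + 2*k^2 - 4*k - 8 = (k + 2)*(k^2 - 4) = (k - 2)*(k + 2)*(k + 2)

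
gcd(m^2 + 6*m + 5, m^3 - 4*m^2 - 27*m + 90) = m + 5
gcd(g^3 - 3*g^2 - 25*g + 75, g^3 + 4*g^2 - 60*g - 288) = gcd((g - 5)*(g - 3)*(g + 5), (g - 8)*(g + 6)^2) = 1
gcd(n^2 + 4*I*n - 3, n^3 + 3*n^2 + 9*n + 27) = n + 3*I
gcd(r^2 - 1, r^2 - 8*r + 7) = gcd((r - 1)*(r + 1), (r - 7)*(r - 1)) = r - 1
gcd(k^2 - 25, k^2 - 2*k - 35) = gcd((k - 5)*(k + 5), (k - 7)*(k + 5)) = k + 5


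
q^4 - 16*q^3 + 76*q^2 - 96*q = q*(q - 8)*(q - 6)*(q - 2)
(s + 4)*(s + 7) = s^2 + 11*s + 28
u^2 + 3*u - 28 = (u - 4)*(u + 7)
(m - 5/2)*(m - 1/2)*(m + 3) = m^3 - 31*m/4 + 15/4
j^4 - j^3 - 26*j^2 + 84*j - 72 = (j - 3)*(j - 2)^2*(j + 6)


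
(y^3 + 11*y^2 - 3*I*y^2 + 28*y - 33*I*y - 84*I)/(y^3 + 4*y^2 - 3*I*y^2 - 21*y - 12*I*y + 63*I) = (y + 4)/(y - 3)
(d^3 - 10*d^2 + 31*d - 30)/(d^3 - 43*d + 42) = (d^3 - 10*d^2 + 31*d - 30)/(d^3 - 43*d + 42)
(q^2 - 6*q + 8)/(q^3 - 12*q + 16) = (q - 4)/(q^2 + 2*q - 8)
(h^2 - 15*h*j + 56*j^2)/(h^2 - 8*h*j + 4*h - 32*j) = (h - 7*j)/(h + 4)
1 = 1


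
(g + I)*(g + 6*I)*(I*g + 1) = I*g^3 - 6*g^2 + I*g - 6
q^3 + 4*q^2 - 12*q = q*(q - 2)*(q + 6)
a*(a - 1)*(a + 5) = a^3 + 4*a^2 - 5*a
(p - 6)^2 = p^2 - 12*p + 36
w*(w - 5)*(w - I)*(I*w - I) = I*w^4 + w^3 - 6*I*w^3 - 6*w^2 + 5*I*w^2 + 5*w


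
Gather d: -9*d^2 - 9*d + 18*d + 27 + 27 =-9*d^2 + 9*d + 54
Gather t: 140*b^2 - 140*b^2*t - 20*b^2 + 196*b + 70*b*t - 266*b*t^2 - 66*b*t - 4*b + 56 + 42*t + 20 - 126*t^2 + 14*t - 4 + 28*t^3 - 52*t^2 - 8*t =120*b^2 + 192*b + 28*t^3 + t^2*(-266*b - 178) + t*(-140*b^2 + 4*b + 48) + 72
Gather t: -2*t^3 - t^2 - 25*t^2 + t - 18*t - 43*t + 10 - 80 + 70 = -2*t^3 - 26*t^2 - 60*t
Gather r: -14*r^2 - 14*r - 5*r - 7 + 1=-14*r^2 - 19*r - 6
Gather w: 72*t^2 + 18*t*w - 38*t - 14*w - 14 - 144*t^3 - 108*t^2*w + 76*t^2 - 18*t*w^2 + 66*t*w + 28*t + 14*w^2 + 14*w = -144*t^3 + 148*t^2 - 10*t + w^2*(14 - 18*t) + w*(-108*t^2 + 84*t) - 14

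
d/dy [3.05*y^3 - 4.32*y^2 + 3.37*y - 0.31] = 9.15*y^2 - 8.64*y + 3.37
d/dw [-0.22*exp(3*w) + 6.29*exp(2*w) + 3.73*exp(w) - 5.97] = (-0.66*exp(2*w) + 12.58*exp(w) + 3.73)*exp(w)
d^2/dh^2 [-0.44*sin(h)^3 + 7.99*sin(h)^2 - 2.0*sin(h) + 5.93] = 2.33*sin(h) - 0.99*sin(3*h) + 15.98*cos(2*h)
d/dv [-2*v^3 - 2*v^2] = 2*v*(-3*v - 2)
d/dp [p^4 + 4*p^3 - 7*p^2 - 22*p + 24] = 4*p^3 + 12*p^2 - 14*p - 22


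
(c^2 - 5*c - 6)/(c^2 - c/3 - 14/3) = 3*(-c^2 + 5*c + 6)/(-3*c^2 + c + 14)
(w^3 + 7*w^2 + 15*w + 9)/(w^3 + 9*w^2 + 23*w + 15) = (w + 3)/(w + 5)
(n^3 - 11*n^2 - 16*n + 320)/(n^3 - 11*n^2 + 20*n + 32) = (n^2 - 3*n - 40)/(n^2 - 3*n - 4)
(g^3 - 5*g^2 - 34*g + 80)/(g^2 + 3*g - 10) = g - 8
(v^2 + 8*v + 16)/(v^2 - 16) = (v + 4)/(v - 4)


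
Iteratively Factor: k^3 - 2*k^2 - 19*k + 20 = (k - 5)*(k^2 + 3*k - 4) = (k - 5)*(k + 4)*(k - 1)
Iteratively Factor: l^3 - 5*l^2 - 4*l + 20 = (l - 5)*(l^2 - 4) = (l - 5)*(l - 2)*(l + 2)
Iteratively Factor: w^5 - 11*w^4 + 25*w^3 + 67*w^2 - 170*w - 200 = (w + 1)*(w^4 - 12*w^3 + 37*w^2 + 30*w - 200) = (w - 5)*(w + 1)*(w^3 - 7*w^2 + 2*w + 40) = (w - 5)*(w - 4)*(w + 1)*(w^2 - 3*w - 10) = (w - 5)^2*(w - 4)*(w + 1)*(w + 2)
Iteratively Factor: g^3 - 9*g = (g + 3)*(g^2 - 3*g) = (g - 3)*(g + 3)*(g)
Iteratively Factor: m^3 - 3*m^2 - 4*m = (m + 1)*(m^2 - 4*m) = (m - 4)*(m + 1)*(m)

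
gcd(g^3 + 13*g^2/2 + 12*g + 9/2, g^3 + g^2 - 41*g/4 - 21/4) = g + 1/2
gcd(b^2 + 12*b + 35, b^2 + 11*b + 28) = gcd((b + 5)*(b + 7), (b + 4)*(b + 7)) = b + 7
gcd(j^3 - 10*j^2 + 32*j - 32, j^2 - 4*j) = j - 4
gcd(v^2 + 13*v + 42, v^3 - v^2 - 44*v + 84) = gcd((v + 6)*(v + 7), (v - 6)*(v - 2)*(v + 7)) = v + 7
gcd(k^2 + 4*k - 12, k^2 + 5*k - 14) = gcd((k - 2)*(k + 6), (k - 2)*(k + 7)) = k - 2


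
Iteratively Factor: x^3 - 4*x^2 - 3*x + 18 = (x + 2)*(x^2 - 6*x + 9) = (x - 3)*(x + 2)*(x - 3)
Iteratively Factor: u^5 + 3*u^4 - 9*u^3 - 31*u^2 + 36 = (u + 3)*(u^4 - 9*u^2 - 4*u + 12) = (u - 3)*(u + 3)*(u^3 + 3*u^2 - 4) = (u - 3)*(u + 2)*(u + 3)*(u^2 + u - 2) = (u - 3)*(u - 1)*(u + 2)*(u + 3)*(u + 2)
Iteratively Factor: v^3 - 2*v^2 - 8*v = (v - 4)*(v^2 + 2*v) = (v - 4)*(v + 2)*(v)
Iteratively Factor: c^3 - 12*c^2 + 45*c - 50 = (c - 5)*(c^2 - 7*c + 10) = (c - 5)*(c - 2)*(c - 5)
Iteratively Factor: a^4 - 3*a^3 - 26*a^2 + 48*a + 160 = (a + 4)*(a^3 - 7*a^2 + 2*a + 40) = (a + 2)*(a + 4)*(a^2 - 9*a + 20) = (a - 5)*(a + 2)*(a + 4)*(a - 4)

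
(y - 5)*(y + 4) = y^2 - y - 20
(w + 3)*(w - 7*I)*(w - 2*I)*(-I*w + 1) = -I*w^4 - 8*w^3 - 3*I*w^3 - 24*w^2 + 5*I*w^2 - 14*w + 15*I*w - 42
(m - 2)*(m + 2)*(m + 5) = m^3 + 5*m^2 - 4*m - 20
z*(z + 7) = z^2 + 7*z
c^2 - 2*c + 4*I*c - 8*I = (c - 2)*(c + 4*I)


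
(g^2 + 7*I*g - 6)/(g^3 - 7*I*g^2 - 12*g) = (-g^2 - 7*I*g + 6)/(g*(-g^2 + 7*I*g + 12))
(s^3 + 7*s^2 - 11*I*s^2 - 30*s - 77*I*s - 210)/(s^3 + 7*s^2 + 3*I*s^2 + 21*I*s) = (s^2 - 11*I*s - 30)/(s*(s + 3*I))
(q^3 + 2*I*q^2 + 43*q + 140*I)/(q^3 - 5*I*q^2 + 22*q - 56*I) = (q + 5*I)/(q - 2*I)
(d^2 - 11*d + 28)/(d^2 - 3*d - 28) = (d - 4)/(d + 4)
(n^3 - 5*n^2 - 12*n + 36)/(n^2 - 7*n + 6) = (n^2 + n - 6)/(n - 1)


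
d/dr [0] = 0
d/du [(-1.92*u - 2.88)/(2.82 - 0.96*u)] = (23.065344 - 7.852032*u)/(0.96*u - 2.82)^3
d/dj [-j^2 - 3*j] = -2*j - 3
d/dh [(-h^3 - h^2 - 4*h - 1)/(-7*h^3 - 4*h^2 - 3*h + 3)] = (-3*h^4 - 50*h^3 - 43*h^2 - 14*h - 15)/(49*h^6 + 56*h^5 + 58*h^4 - 18*h^3 - 15*h^2 - 18*h + 9)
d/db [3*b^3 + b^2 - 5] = b*(9*b + 2)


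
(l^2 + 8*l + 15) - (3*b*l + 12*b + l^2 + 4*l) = -3*b*l - 12*b + 4*l + 15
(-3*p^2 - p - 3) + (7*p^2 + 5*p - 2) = 4*p^2 + 4*p - 5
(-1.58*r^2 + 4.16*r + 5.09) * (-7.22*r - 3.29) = 11.4076*r^3 - 24.837*r^2 - 50.4362*r - 16.7461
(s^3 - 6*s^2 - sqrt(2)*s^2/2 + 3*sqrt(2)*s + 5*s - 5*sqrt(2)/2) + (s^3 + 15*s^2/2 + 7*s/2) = 2*s^3 - sqrt(2)*s^2/2 + 3*s^2/2 + 3*sqrt(2)*s + 17*s/2 - 5*sqrt(2)/2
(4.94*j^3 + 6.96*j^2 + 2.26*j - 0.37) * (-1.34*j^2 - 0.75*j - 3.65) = -6.6196*j^5 - 13.0314*j^4 - 26.2794*j^3 - 26.6032*j^2 - 7.9715*j + 1.3505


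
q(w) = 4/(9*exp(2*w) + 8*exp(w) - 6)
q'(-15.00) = 0.00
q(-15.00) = -0.67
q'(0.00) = -0.86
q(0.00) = 0.36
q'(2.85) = -0.00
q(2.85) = 0.00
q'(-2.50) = -0.11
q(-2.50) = -0.76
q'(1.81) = -0.02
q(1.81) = 0.01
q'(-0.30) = -2.67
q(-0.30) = 0.82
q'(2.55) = -0.00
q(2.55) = 0.00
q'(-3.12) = -0.05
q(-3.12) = -0.71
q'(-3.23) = -0.04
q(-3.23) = -0.71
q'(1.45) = -0.04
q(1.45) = 0.02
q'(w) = 4*(-18*exp(2*w) - 8*exp(w))/(9*exp(2*w) + 8*exp(w) - 6)^2 = (-72*exp(w) - 32)*exp(w)/(9*exp(2*w) + 8*exp(w) - 6)^2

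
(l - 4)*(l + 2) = l^2 - 2*l - 8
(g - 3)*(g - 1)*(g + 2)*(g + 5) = g^4 + 3*g^3 - 15*g^2 - 19*g + 30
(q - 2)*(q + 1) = q^2 - q - 2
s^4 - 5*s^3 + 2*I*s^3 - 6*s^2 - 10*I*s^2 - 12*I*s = s*(s - 6)*(s + 1)*(s + 2*I)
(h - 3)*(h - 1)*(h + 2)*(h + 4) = h^4 + 2*h^3 - 13*h^2 - 14*h + 24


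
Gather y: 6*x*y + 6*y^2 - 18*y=6*y^2 + y*(6*x - 18)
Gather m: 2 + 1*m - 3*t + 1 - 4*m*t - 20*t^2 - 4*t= m*(1 - 4*t) - 20*t^2 - 7*t + 3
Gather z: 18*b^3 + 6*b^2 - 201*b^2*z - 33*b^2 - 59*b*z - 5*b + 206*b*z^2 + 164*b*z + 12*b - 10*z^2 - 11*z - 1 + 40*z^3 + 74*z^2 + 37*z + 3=18*b^3 - 27*b^2 + 7*b + 40*z^3 + z^2*(206*b + 64) + z*(-201*b^2 + 105*b + 26) + 2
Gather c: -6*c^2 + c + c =-6*c^2 + 2*c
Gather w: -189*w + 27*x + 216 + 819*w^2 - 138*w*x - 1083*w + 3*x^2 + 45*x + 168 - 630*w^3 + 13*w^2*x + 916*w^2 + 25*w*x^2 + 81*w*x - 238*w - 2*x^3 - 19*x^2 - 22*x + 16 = -630*w^3 + w^2*(13*x + 1735) + w*(25*x^2 - 57*x - 1510) - 2*x^3 - 16*x^2 + 50*x + 400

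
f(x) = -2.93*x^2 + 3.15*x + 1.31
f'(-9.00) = 55.89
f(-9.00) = -264.37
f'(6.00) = -32.01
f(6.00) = -85.27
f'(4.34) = -22.28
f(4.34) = -40.21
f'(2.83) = -13.43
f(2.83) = -13.24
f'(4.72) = -24.51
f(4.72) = -49.10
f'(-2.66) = 18.74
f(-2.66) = -27.80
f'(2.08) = -9.04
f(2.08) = -4.81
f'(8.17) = -44.73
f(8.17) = -168.53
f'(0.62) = -0.48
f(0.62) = 2.14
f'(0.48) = 0.34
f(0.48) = 2.15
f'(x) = 3.15 - 5.86*x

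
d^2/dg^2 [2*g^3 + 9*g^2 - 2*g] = 12*g + 18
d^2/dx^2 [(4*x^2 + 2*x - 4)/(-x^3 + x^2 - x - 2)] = 4*x*(-2*x^5 - 3*x^4 + 21*x^3 + 10*x^2 + 12*x - 24)/(x^9 - 3*x^8 + 6*x^7 - x^6 - 6*x^5 + 15*x^4 + x^3 - 6*x^2 + 12*x + 8)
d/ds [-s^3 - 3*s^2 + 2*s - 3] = -3*s^2 - 6*s + 2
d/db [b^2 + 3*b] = 2*b + 3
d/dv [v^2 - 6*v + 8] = 2*v - 6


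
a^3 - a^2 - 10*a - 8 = (a - 4)*(a + 1)*(a + 2)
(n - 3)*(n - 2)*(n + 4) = n^3 - n^2 - 14*n + 24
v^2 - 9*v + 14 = (v - 7)*(v - 2)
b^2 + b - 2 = (b - 1)*(b + 2)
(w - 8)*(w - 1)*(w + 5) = w^3 - 4*w^2 - 37*w + 40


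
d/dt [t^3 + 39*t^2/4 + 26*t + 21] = 3*t^2 + 39*t/2 + 26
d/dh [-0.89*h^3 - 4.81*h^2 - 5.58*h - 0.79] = -2.67*h^2 - 9.62*h - 5.58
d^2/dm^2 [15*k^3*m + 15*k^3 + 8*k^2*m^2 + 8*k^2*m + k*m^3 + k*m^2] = 2*k*(8*k + 3*m + 1)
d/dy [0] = 0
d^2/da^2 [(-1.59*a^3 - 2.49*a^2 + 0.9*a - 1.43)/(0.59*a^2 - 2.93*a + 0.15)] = (8.88178419700125e-16*a^5 - 1.06581410364015e-14*a^4 - 35.000898*a^3 + 2.52832199999999*a^2 + 14.139696*a - 23.620654)/(0.205379*a^6 - 3.059799*a^5 + 15.351918*a^4 - 26.709587*a^3 + 3.90303*a^2 - 0.197775*a + 0.003375)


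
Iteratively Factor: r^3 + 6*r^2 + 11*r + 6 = (r + 3)*(r^2 + 3*r + 2) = (r + 2)*(r + 3)*(r + 1)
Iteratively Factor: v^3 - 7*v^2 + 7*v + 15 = (v - 3)*(v^2 - 4*v - 5) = (v - 5)*(v - 3)*(v + 1)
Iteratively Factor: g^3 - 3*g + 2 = (g + 2)*(g^2 - 2*g + 1) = (g - 1)*(g + 2)*(g - 1)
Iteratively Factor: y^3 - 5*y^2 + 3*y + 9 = (y - 3)*(y^2 - 2*y - 3) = (y - 3)^2*(y + 1)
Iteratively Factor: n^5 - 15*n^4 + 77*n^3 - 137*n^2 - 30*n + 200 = (n - 2)*(n^4 - 13*n^3 + 51*n^2 - 35*n - 100) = (n - 2)*(n + 1)*(n^3 - 14*n^2 + 65*n - 100) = (n - 5)*(n - 2)*(n + 1)*(n^2 - 9*n + 20) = (n - 5)^2*(n - 2)*(n + 1)*(n - 4)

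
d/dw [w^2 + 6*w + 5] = 2*w + 6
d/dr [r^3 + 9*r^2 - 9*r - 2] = 3*r^2 + 18*r - 9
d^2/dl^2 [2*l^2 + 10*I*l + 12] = 4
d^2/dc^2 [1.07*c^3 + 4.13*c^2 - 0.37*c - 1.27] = 6.42*c + 8.26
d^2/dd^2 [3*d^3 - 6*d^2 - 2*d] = 18*d - 12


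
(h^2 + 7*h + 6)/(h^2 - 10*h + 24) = (h^2 + 7*h + 6)/(h^2 - 10*h + 24)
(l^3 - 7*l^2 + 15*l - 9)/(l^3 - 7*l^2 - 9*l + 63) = (l^2 - 4*l + 3)/(l^2 - 4*l - 21)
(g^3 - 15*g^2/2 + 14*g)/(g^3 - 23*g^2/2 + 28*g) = (g - 4)/(g - 8)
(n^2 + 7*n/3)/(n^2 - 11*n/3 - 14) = n/(n - 6)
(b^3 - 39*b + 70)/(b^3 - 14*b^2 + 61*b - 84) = (b^3 - 39*b + 70)/(b^3 - 14*b^2 + 61*b - 84)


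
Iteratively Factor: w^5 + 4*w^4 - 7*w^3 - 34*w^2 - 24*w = (w + 1)*(w^4 + 3*w^3 - 10*w^2 - 24*w) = (w - 3)*(w + 1)*(w^3 + 6*w^2 + 8*w) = (w - 3)*(w + 1)*(w + 4)*(w^2 + 2*w) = (w - 3)*(w + 1)*(w + 2)*(w + 4)*(w)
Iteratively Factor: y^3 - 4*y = (y + 2)*(y^2 - 2*y) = y*(y + 2)*(y - 2)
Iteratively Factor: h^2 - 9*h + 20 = (h - 5)*(h - 4)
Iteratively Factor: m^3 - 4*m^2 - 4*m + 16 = (m + 2)*(m^2 - 6*m + 8) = (m - 2)*(m + 2)*(m - 4)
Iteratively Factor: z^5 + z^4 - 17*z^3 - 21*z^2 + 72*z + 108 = (z - 3)*(z^4 + 4*z^3 - 5*z^2 - 36*z - 36) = (z - 3)*(z + 3)*(z^3 + z^2 - 8*z - 12) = (z - 3)^2*(z + 3)*(z^2 + 4*z + 4) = (z - 3)^2*(z + 2)*(z + 3)*(z + 2)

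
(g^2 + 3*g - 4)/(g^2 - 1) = (g + 4)/(g + 1)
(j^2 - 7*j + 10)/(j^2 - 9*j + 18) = (j^2 - 7*j + 10)/(j^2 - 9*j + 18)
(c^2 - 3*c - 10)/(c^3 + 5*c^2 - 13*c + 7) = (c^2 - 3*c - 10)/(c^3 + 5*c^2 - 13*c + 7)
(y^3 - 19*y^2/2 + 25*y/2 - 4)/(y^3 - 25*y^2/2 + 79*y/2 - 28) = (2*y - 1)/(2*y - 7)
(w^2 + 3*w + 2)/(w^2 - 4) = (w + 1)/(w - 2)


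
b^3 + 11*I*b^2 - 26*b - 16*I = (b + I)*(b + 2*I)*(b + 8*I)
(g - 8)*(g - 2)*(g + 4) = g^3 - 6*g^2 - 24*g + 64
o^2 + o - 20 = (o - 4)*(o + 5)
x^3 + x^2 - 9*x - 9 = (x - 3)*(x + 1)*(x + 3)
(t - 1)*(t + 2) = t^2 + t - 2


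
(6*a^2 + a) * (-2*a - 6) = -12*a^3 - 38*a^2 - 6*a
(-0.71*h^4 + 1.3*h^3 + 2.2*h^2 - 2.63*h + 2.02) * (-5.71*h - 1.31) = 4.0541*h^5 - 6.4929*h^4 - 14.265*h^3 + 12.1353*h^2 - 8.0889*h - 2.6462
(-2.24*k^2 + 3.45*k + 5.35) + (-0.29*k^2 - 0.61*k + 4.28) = -2.53*k^2 + 2.84*k + 9.63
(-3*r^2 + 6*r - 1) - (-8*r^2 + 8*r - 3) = 5*r^2 - 2*r + 2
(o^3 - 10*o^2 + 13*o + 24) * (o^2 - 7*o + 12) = o^5 - 17*o^4 + 95*o^3 - 187*o^2 - 12*o + 288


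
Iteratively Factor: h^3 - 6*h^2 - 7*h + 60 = (h + 3)*(h^2 - 9*h + 20) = (h - 5)*(h + 3)*(h - 4)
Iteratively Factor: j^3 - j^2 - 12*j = (j)*(j^2 - j - 12) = j*(j + 3)*(j - 4)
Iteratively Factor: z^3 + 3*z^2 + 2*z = (z)*(z^2 + 3*z + 2) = z*(z + 2)*(z + 1)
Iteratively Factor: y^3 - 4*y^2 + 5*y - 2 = (y - 2)*(y^2 - 2*y + 1) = (y - 2)*(y - 1)*(y - 1)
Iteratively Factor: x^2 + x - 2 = (x - 1)*(x + 2)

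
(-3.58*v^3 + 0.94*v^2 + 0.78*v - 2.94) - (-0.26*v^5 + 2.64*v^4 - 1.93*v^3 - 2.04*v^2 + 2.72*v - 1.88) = 0.26*v^5 - 2.64*v^4 - 1.65*v^3 + 2.98*v^2 - 1.94*v - 1.06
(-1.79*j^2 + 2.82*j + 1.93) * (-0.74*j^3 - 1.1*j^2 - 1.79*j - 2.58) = 1.3246*j^5 - 0.117799999999999*j^4 - 1.3261*j^3 - 2.5526*j^2 - 10.7303*j - 4.9794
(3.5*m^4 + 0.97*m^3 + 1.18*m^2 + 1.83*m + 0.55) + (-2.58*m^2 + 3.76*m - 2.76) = 3.5*m^4 + 0.97*m^3 - 1.4*m^2 + 5.59*m - 2.21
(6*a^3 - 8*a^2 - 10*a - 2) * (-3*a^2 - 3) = -18*a^5 + 24*a^4 + 12*a^3 + 30*a^2 + 30*a + 6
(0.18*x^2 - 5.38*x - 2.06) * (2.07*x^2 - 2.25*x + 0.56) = 0.3726*x^4 - 11.5416*x^3 + 7.9416*x^2 + 1.6222*x - 1.1536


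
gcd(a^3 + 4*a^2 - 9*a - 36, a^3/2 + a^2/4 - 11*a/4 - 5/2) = 1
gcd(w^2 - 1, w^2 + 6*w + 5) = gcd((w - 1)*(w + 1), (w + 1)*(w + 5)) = w + 1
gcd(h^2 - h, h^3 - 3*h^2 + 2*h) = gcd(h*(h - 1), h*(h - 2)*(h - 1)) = h^2 - h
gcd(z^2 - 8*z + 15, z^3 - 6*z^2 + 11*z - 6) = z - 3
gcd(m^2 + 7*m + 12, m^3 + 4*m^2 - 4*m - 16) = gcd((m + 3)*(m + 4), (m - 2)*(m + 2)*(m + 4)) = m + 4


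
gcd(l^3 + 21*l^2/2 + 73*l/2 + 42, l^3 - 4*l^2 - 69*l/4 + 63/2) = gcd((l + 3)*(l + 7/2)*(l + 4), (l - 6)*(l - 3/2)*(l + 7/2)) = l + 7/2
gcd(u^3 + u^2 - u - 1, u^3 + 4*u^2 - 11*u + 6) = u - 1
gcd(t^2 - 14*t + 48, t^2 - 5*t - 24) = t - 8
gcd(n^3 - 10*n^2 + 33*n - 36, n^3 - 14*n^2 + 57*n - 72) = n^2 - 6*n + 9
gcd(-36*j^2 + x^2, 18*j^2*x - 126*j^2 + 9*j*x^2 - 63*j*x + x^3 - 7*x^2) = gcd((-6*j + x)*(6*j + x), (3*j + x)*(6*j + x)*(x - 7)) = 6*j + x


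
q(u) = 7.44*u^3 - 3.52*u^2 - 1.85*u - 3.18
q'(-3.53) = 301.13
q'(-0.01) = -1.78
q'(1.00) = 13.43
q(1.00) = -1.11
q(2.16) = 51.38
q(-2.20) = -95.37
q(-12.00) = -13344.18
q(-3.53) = -367.77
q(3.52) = 271.18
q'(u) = 22.32*u^2 - 7.04*u - 1.85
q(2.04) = 41.56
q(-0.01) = -3.16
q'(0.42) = -0.87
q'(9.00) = 1742.71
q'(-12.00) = 3296.71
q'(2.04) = 76.68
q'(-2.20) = 121.67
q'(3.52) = 249.92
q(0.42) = -4.03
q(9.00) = 5118.81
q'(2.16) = 87.08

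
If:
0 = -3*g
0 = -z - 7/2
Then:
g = 0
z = -7/2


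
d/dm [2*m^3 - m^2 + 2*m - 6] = 6*m^2 - 2*m + 2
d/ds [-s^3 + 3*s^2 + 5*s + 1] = -3*s^2 + 6*s + 5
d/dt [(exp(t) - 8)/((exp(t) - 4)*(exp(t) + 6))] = (-exp(2*t) + 16*exp(t) - 8)*exp(t)/(exp(4*t) + 4*exp(3*t) - 44*exp(2*t) - 96*exp(t) + 576)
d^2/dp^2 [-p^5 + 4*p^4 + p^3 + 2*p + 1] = 2*p*(-10*p^2 + 24*p + 3)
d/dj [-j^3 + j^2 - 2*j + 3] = -3*j^2 + 2*j - 2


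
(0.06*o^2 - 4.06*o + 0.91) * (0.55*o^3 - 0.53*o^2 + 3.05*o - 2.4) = 0.033*o^5 - 2.2648*o^4 + 2.8353*o^3 - 13.0093*o^2 + 12.5195*o - 2.184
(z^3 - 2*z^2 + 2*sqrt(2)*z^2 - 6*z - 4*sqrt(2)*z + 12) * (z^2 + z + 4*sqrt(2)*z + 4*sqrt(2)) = z^5 - z^4 + 6*sqrt(2)*z^4 - 6*sqrt(2)*z^3 + 8*z^3 - 36*sqrt(2)*z^2 - 10*z^2 - 20*z + 24*sqrt(2)*z + 48*sqrt(2)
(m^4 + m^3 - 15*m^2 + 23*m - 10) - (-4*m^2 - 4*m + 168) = m^4 + m^3 - 11*m^2 + 27*m - 178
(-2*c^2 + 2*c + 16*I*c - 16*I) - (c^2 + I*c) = -3*c^2 + 2*c + 15*I*c - 16*I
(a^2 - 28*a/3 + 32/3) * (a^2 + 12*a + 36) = a^4 + 8*a^3/3 - 196*a^2/3 - 208*a + 384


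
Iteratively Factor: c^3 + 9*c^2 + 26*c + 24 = (c + 4)*(c^2 + 5*c + 6) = (c + 2)*(c + 4)*(c + 3)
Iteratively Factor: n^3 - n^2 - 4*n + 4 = (n - 2)*(n^2 + n - 2) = (n - 2)*(n - 1)*(n + 2)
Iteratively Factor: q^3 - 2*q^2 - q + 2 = (q + 1)*(q^2 - 3*q + 2) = (q - 1)*(q + 1)*(q - 2)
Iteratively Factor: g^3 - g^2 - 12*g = (g - 4)*(g^2 + 3*g) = (g - 4)*(g + 3)*(g)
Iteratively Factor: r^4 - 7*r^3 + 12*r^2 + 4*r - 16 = (r - 2)*(r^3 - 5*r^2 + 2*r + 8) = (r - 2)^2*(r^2 - 3*r - 4) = (r - 4)*(r - 2)^2*(r + 1)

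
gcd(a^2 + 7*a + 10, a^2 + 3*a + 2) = a + 2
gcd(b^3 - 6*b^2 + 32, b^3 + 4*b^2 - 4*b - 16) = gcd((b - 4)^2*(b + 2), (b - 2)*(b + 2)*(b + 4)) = b + 2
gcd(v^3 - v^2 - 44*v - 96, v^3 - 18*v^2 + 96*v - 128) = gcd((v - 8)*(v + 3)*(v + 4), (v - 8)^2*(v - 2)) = v - 8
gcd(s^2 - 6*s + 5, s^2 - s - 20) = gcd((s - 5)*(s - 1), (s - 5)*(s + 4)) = s - 5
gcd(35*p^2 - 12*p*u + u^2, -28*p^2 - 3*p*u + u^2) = 7*p - u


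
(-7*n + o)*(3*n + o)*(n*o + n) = -21*n^3*o - 21*n^3 - 4*n^2*o^2 - 4*n^2*o + n*o^3 + n*o^2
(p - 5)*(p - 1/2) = p^2 - 11*p/2 + 5/2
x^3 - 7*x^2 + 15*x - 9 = (x - 3)^2*(x - 1)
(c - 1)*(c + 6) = c^2 + 5*c - 6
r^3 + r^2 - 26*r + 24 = (r - 4)*(r - 1)*(r + 6)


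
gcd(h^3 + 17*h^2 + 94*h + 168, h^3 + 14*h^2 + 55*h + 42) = h^2 + 13*h + 42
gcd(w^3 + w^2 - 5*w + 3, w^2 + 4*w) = 1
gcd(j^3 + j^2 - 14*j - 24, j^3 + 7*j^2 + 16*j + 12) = j^2 + 5*j + 6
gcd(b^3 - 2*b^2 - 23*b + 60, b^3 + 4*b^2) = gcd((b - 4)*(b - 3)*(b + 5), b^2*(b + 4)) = 1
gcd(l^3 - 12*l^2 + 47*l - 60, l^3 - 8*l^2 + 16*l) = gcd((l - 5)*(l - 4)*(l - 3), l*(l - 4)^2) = l - 4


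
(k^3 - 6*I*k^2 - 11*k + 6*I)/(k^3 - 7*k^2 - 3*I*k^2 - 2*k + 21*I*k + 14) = (k - 3*I)/(k - 7)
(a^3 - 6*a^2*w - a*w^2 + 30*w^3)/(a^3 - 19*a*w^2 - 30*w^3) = (a - 3*w)/(a + 3*w)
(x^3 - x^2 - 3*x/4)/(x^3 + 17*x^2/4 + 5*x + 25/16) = 4*x*(2*x - 3)/(8*x^2 + 30*x + 25)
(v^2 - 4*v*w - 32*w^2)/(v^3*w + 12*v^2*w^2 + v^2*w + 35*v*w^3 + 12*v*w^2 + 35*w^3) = (v^2 - 4*v*w - 32*w^2)/(w*(v^3 + 12*v^2*w + v^2 + 35*v*w^2 + 12*v*w + 35*w^2))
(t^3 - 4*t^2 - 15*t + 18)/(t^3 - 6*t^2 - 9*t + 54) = (t - 1)/(t - 3)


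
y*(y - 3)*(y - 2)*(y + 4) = y^4 - y^3 - 14*y^2 + 24*y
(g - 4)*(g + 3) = g^2 - g - 12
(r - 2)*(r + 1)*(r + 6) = r^3 + 5*r^2 - 8*r - 12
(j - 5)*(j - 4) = j^2 - 9*j + 20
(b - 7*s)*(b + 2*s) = b^2 - 5*b*s - 14*s^2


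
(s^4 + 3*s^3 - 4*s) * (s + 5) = s^5 + 8*s^4 + 15*s^3 - 4*s^2 - 20*s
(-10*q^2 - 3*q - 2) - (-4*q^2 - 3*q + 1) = -6*q^2 - 3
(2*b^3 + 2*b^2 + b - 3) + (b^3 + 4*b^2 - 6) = 3*b^3 + 6*b^2 + b - 9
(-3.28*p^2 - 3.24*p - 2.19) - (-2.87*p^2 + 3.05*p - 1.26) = -0.41*p^2 - 6.29*p - 0.93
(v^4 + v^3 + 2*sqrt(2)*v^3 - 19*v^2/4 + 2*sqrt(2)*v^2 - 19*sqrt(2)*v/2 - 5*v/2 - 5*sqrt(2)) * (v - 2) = v^5 - v^4 + 2*sqrt(2)*v^4 - 27*v^3/4 - 2*sqrt(2)*v^3 - 27*sqrt(2)*v^2/2 + 7*v^2 + 5*v + 14*sqrt(2)*v + 10*sqrt(2)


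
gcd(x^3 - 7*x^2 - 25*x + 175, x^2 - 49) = x - 7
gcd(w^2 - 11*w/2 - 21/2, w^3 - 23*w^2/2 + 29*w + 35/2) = w - 7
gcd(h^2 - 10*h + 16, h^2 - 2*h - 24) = 1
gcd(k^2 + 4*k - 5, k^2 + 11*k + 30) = k + 5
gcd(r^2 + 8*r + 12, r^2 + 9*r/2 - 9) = r + 6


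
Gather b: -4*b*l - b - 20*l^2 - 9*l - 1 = b*(-4*l - 1) - 20*l^2 - 9*l - 1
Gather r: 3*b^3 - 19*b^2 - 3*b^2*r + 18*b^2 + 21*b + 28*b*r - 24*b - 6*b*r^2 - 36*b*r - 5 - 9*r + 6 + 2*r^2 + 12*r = 3*b^3 - b^2 - 3*b + r^2*(2 - 6*b) + r*(-3*b^2 - 8*b + 3) + 1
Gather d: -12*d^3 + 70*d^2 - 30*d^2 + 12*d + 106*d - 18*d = -12*d^3 + 40*d^2 + 100*d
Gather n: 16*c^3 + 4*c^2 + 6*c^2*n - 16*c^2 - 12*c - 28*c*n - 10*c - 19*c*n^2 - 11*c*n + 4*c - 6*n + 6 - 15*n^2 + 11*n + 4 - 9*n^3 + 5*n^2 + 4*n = 16*c^3 - 12*c^2 - 18*c - 9*n^3 + n^2*(-19*c - 10) + n*(6*c^2 - 39*c + 9) + 10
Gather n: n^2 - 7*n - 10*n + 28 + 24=n^2 - 17*n + 52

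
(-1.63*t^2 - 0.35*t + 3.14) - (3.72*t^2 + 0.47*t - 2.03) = -5.35*t^2 - 0.82*t + 5.17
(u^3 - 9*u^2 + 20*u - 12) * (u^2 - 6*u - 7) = u^5 - 15*u^4 + 67*u^3 - 69*u^2 - 68*u + 84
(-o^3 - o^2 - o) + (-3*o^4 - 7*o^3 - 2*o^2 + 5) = -3*o^4 - 8*o^3 - 3*o^2 - o + 5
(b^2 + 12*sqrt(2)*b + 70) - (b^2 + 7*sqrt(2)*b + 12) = 5*sqrt(2)*b + 58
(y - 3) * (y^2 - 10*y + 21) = y^3 - 13*y^2 + 51*y - 63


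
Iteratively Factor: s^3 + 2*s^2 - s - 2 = (s - 1)*(s^2 + 3*s + 2) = (s - 1)*(s + 2)*(s + 1)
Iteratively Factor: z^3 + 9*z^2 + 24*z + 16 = (z + 4)*(z^2 + 5*z + 4) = (z + 4)^2*(z + 1)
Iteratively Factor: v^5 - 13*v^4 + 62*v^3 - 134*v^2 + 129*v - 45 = (v - 1)*(v^4 - 12*v^3 + 50*v^2 - 84*v + 45) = (v - 3)*(v - 1)*(v^3 - 9*v^2 + 23*v - 15) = (v - 5)*(v - 3)*(v - 1)*(v^2 - 4*v + 3) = (v - 5)*(v - 3)*(v - 1)^2*(v - 3)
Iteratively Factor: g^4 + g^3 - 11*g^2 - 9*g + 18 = (g - 3)*(g^3 + 4*g^2 + g - 6) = (g - 3)*(g + 2)*(g^2 + 2*g - 3) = (g - 3)*(g - 1)*(g + 2)*(g + 3)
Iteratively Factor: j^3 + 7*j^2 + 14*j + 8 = (j + 4)*(j^2 + 3*j + 2) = (j + 1)*(j + 4)*(j + 2)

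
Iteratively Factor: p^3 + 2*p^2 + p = (p + 1)*(p^2 + p) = (p + 1)^2*(p)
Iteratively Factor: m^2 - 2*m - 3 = (m - 3)*(m + 1)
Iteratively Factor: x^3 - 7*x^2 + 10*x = (x - 5)*(x^2 - 2*x) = x*(x - 5)*(x - 2)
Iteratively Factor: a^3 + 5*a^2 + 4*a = (a)*(a^2 + 5*a + 4) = a*(a + 4)*(a + 1)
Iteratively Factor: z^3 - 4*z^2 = (z - 4)*(z^2) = z*(z - 4)*(z)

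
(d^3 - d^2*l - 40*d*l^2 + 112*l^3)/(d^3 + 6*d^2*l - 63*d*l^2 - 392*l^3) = (d^2 - 8*d*l + 16*l^2)/(d^2 - d*l - 56*l^2)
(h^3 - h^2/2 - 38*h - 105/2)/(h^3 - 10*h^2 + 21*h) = (2*h^2 + 13*h + 15)/(2*h*(h - 3))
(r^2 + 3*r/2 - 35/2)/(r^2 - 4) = (2*r^2 + 3*r - 35)/(2*(r^2 - 4))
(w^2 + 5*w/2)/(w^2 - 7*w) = (w + 5/2)/(w - 7)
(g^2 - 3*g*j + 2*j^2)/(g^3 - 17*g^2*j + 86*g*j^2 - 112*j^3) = (g - j)/(g^2 - 15*g*j + 56*j^2)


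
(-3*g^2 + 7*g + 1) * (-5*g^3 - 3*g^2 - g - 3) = 15*g^5 - 26*g^4 - 23*g^3 - g^2 - 22*g - 3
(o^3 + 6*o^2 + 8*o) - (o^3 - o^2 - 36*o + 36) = 7*o^2 + 44*o - 36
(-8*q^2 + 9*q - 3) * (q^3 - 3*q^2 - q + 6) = -8*q^5 + 33*q^4 - 22*q^3 - 48*q^2 + 57*q - 18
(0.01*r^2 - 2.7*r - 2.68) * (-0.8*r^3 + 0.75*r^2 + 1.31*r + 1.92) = -0.008*r^5 + 2.1675*r^4 + 0.1321*r^3 - 5.5278*r^2 - 8.6948*r - 5.1456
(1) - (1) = 0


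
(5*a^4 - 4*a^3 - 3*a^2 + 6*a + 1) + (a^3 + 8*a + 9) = 5*a^4 - 3*a^3 - 3*a^2 + 14*a + 10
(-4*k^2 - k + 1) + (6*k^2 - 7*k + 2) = 2*k^2 - 8*k + 3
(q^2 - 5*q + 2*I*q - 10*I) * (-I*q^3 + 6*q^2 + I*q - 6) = -I*q^5 + 8*q^4 + 5*I*q^4 - 40*q^3 + 13*I*q^3 - 8*q^2 - 65*I*q^2 + 40*q - 12*I*q + 60*I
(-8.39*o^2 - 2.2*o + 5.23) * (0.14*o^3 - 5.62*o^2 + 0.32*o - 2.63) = -1.1746*o^5 + 46.8438*o^4 + 10.4114*o^3 - 8.0309*o^2 + 7.4596*o - 13.7549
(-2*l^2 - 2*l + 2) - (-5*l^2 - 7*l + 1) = 3*l^2 + 5*l + 1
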